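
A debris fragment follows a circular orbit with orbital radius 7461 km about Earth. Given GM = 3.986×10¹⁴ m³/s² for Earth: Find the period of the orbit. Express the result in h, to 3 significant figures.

T ≈ 1.78 h

r = 7461 km = 7.461×10⁶ m.
Kepler's third law: T = 2π√(r³/μ) = 2π√((7.461×10⁶)³ / 3.986×10¹⁴).
r³/μ = 1.042×10⁶ s², so T = 2π × 1.021×10³ = 6.414×10³ s.
Converting: 6.414×10³ s ÷ 3600 = 1.782 h.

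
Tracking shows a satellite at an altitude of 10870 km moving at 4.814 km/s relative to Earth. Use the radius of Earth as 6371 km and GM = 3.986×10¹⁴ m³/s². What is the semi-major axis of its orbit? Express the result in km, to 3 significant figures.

a ≈ 17300 km

r = 6371 + 10870 = 17241 km = 1.724×10⁷ m.
Vis-viva rearranged: 1/a = 2/r − v²/μ = 1.160×10⁻⁷ − 5.814×10⁻⁸ = 5.786×10⁻⁸ m⁻¹.
a = 1.728×10⁷ m = 17282 km.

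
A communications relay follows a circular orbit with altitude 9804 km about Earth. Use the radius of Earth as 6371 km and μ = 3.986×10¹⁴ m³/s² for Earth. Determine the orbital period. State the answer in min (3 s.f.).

r = 6371 + 9804 = 16175 km = 1.6175×10⁷ m.
Kepler's third law: T = 2π√(r³/μ) = 2π√((1.618×10⁷)³ / 3.986×10¹⁴).
r³/μ = 1.062×10⁷ s², so T = 2π × 3.258×10³ = 2.047×10⁴ s.
Converting: 2.047×10⁴ s ÷ 60.00 = 341.2 min.

T ≈ 341 min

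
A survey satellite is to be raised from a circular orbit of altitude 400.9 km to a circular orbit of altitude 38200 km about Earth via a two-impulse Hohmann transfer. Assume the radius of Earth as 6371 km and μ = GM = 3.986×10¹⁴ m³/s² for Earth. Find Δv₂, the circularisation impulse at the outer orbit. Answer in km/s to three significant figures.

Δv ≈ 1.45 km/s

r₁ = 6371 + 400.9 = 6771.9 km = 6.7719×10⁶ m.
r₂ = 6371 + 38200 = 44571 km = 4.4571×10⁷ m.
Transfer ellipse a_t = (r₁ + r₂)/2 = 2.567×10⁷ m.
At r₁: circular v_c1 = √(μ/r₁) = 7672 m/s; transfer-perigee v_p = √[μ(2/r₁ − 1/a_t)] = 10110 m/s.
At r₂: circular v_c2 = √(μ/r₂) = 2990 m/s; transfer-apogee v_a = √[μ(2/r₂ − 1/a_t)] = 1536 m/s.
Δv₂ = v_c2 − v_a = 1455 m/s.
= 1.455 km/s.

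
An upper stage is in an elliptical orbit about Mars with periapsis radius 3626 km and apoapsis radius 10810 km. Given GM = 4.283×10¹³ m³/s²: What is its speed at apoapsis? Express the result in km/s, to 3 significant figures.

Semi-major axis a = (r_p + r_a)/2 = 7218.0 km = 7.218×10⁶ m.
Vis-viva: v² = μ(2/r − 1/a) = 4.283×10¹³ × (1.850×10⁻⁷ − 1.385×10⁻⁷) = 1.990×10⁶ m²/s².
v = 1411 m/s = 1.411 km/s.

v ≈ 1.41 km/s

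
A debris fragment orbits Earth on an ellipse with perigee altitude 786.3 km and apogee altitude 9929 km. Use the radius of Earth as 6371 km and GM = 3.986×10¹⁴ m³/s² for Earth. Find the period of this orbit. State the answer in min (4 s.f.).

r_p = 6371 + 786.3 = 7157.3 km = 7.1573×10⁶ m.
r_a = 6371 + 9929 = 16300 km = 1.6300×10⁷ m.
Semi-major axis a = (r_p + r_a)/2 = (7157.3 + 16300)/2 = 11729 km = 1.173×10⁷ m.
By Kepler's third law T = 2π√(a³/μ) = 2π × 2.012×10³ = 1.264×10⁴ s.
= 210.7 min.

T ≈ 210.7 min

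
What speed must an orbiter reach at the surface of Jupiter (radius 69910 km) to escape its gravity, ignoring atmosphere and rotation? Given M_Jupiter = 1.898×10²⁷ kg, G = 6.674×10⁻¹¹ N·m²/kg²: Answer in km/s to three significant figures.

μ = GM = 6.674×10⁻¹¹ × 1.898×10²⁷ = 1.267×10¹⁷ m³/s².
r = R = 6.991×10⁷ m.
Escape speed v_esc = √(2μ/r) = √(2 × 1.267×10¹⁷ / 6.991×10⁷) = √(3.624×10⁹) = 60200 m/s.
= 60.20 km/s.

v_esc ≈ 60.2 km/s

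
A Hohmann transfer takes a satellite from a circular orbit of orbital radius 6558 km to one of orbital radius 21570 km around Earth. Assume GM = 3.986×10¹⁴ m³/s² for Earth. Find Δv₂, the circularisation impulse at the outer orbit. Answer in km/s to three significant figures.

r₁ = 6558 km = 6.558×10⁶ m.
r₂ = 21570 km = 2.157×10⁷ m.
Transfer ellipse a_t = (r₁ + r₂)/2 = 1.406×10⁷ m.
At r₁: circular v_c1 = √(μ/r₁) = 7796 m/s; transfer-perigee v_p = √[μ(2/r₁ − 1/a_t)] = 9655 m/s.
At r₂: circular v_c2 = √(μ/r₂) = 4299 m/s; transfer-apogee v_a = √[μ(2/r₂ − 1/a_t)] = 2935 m/s.
Δv₂ = v_c2 − v_a = 1363 m/s.
= 1.363 km/s.

Δv ≈ 1.36 km/s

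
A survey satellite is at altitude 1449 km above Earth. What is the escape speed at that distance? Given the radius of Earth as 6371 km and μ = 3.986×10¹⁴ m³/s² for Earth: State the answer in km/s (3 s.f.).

v_esc ≈ 10.1 km/s

r = 6371 + 1449 = 7820.0 km = 7.8200×10⁶ m.
Escape speed v_esc = √(2μ/r) = √(2 × 3.986×10¹⁴ / 7.820×10⁶) = √(1.019×10⁸) = 10100 m/s.
= 10.10 km/s.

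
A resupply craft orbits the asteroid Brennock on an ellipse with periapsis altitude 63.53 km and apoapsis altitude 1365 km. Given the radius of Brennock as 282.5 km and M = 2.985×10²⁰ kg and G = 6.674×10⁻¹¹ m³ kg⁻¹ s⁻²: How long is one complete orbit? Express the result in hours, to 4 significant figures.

T ≈ 12.31 hours

μ = GM = 6.674×10⁻¹¹ × 2.985×10²⁰ = 1.992×10¹⁰ m³/s².
r_p = 282.5 + 63.53 = 346.03 km = 3.4603×10⁵ m.
r_a = 282.5 + 1365 = 1647.5 km = 1.6475×10⁶ m.
Semi-major axis a = (r_p + r_a)/2 = (346.03 + 1647.5)/2 = 996.76 km = 9.968×10⁵ m.
By Kepler's third law T = 2π√(a³/μ) = 2π × 7.051×10³ = 4.430×10⁴ s.
= 12.31 hours.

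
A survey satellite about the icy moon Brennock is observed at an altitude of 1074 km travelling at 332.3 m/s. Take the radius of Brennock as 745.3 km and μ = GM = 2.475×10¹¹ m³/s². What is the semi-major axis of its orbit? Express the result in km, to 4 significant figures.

r = 745.3 + 1074 = 1819.3 km = 1.819×10⁶ m.
Vis-viva rearranged: 1/a = 2/r − v²/μ = 1.099×10⁻⁶ − 4.462×10⁻⁷ = 6.532×10⁻⁷ m⁻¹.
a = 1.531×10⁶ m = 1531.0 km.

a ≈ 1531 km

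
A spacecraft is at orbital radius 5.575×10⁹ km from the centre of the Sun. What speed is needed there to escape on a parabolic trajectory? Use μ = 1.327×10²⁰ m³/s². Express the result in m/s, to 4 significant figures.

r = 5.575×10⁹ km = 5.575×10¹² m.
Escape speed v_esc = √(2μ/r) = √(2 × 1.327×10²⁰ / 5.575×10¹²) = √(4.761×10⁷) = 6900 m/s.

v_esc ≈ 6900 m/s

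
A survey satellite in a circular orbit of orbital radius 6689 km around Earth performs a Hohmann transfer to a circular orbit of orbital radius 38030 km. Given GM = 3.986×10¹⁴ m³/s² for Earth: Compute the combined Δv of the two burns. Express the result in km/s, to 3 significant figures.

r₁ = 6689 km = 6.689×10⁶ m.
r₂ = 38030 km = 3.803×10⁷ m.
Transfer ellipse a_t = (r₁ + r₂)/2 = 2.236×10⁷ m.
At r₁: circular v_c1 = √(μ/r₁) = 7719 m/s; transfer-perigee v_p = √[μ(2/r₁ − 1/a_t)] = 10070 m/s.
Δv₁ = v_p − v_c1 = 2348 m/s.
At r₂: circular v_c2 = √(μ/r₂) = 3237 m/s; transfer-apogee v_a = √[μ(2/r₂ − 1/a_t)] = 1771 m/s.
Δv₂ = v_c2 − v_a = 1467 m/s.
Total Δv = Δv₁ + Δv₂ = 3815 m/s = 3.815 km/s.

Δv_total ≈ 3.81 km/s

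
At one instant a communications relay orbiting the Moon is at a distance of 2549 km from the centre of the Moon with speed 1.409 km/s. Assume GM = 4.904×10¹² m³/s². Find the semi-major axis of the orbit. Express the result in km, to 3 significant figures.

a ≈ 2630 km

r = 2.549×10⁶ m.
Specific orbital energy ε = v²/2 − μ/r = (1409)²/2 − 4.904×10¹²/2.549×10⁶ = -9.313×10⁵ J/kg.
Since ε = −μ/(2a), a = −μ/(2ε) = 2.633×10⁶ m = 2633.0 km.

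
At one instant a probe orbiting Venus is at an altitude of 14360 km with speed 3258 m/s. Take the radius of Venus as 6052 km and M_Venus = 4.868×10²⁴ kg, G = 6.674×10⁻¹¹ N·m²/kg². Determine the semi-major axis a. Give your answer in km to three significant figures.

μ = GM = 6.674×10⁻¹¹ × 4.868×10²⁴ = 3.249×10¹⁴ m³/s².
r = 6052 + 14360 = 20412 km = 2.041×10⁷ m.
Specific orbital energy ε = v²/2 − μ/r = (3258)²/2 − 3.249×10¹⁴/2.041×10⁷ = -1.061×10⁷ J/kg.
Since ε = −μ/(2a), a = −μ/(2ε) = 1.531×10⁷ m = 15312 km.

a ≈ 15300 km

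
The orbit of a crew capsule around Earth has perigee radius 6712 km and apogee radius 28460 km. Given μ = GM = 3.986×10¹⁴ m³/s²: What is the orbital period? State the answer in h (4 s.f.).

Semi-major axis a = (r_p + r_a)/2 = (6712.0 + 28460)/2 = 17586 km = 1.759×10⁷ m.
By Kepler's third law T = 2π√(a³/μ) = 2π × 3.694×10³ = 2.321×10⁴ s.
= 6.447 h.

T ≈ 6.447 h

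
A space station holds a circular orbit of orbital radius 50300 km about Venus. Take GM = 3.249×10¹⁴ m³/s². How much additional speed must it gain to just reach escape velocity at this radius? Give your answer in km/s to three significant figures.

Δv ≈ 1.05 km/s

r = 50300 km = 5.030×10⁷ m.
Circular speed v_c = √(μ/r) = 2542 m/s.
Escape speed v_esc = √(2μ/r) = √2 × v_c = 3594 m/s.
Δv = v_esc − v_c = 1053 m/s = 1.053 km/s.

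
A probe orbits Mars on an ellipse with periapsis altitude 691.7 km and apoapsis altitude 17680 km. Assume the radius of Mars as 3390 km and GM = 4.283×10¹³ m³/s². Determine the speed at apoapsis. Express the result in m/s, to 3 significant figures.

r_p = 3390 + 691.7 = 4081.7 km = 4.0817×10⁶ m.
r_a = 3390 + 17680 = 21070 km = 2.1070×10⁷ m.
Semi-major axis a = (r_p + r_a)/2 = 12576 km = 1.258×10⁷ m.
Vis-viva: v² = μ(2/r − 1/a) = 4.283×10¹³ × (9.492×10⁻⁸ − 7.952×10⁻⁸) = 6.598×10⁵ m²/s².
v = 812.3 m/s.

v ≈ 812 m/s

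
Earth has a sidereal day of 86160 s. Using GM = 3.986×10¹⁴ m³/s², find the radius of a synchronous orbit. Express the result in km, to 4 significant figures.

A synchronous orbit has period T, so by Kepler's third law a = (μT²/4π²)^(1/3).
μT²/4π² = 3.986×10¹⁴ × (8.616×10⁴)² / 39.48 = 7.495×10²² m³.
a = 4.216×10⁷ m = 42163 km.

r_sync ≈ 42160 km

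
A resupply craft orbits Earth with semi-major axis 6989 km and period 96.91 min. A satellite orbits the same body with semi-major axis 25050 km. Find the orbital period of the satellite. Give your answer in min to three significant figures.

T₂ ≈ 658 min

Kepler's third law: T² ∝ a³, so T₂ = T₁ (a₂/a₁)^(3/2).
a₂/a₁ = 3.584, (a₂/a₁)^(3/2) = 6.786.
T₂ = 96.91 × 6.786 = 657.6 min.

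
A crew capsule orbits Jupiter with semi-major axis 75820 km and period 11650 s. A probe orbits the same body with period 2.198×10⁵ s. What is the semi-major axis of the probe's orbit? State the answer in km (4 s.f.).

Kepler's third law: a³ ∝ T², so a₂ = a₁ (T₂/T₁)^(2/3).
T₂/T₁ = 18.87, (T₂/T₁)^(2/3) = 7.087.
a₂ = 75820 × 7.087 = 5.373×10⁵ km.

a₂ ≈ 5.373×10⁵ km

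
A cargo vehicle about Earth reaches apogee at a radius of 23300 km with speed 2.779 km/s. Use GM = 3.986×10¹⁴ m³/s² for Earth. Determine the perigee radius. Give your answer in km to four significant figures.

perigee radius ≈ 6792 km

r_a = 2.330×10⁷ m.
Specific energy ε = v²/2 − μ/r = -1.325×10⁷ J/kg, so a = −μ/(2ε) = 1.505×10⁷ m.
The apsides satisfy r_p + r_a = 2a, so the perigee radius is 2a − r_a = 6.792×10⁶ m = 6792.4 km.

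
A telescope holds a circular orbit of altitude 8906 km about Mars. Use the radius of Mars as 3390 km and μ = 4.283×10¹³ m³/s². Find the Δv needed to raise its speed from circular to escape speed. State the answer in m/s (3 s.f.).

Δv ≈ 773 m/s

r = 3390 + 8906 = 12296 km = 1.2296×10⁷ m.
Circular speed v_c = √(μ/r) = 1866 m/s.
Escape speed v_esc = √(2μ/r) = √2 × v_c = 2639 m/s.
Δv = v_esc − v_c = 773.1 m/s.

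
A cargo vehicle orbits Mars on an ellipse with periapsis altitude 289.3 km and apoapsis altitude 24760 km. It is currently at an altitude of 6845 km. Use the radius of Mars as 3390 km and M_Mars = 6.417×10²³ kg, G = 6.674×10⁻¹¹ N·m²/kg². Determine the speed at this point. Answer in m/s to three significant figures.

v ≈ 2380 m/s

μ = GM = 6.674×10⁻¹¹ × 6.417×10²³ = 4.283×10¹³ m³/s².
r_p = 3390 + 289.3 = 3679.3 km = 3.6793×10⁶ m.
r_a = 3390 + 24760 = 28150 km = 2.8150×10⁷ m.
r = 3390 + 6845 = 10235 km = 1.024×10⁷ m.
Semi-major axis a = (r_p + r_a)/2 = 15915 km = 1.591×10⁷ m.
Vis-viva: v² = μ(2/r − 1/a) = 4.283×10¹³ × (1.954×10⁻⁷ − 6.284×10⁻⁸) = 5.678×10⁶ m²/s².
v = 2383 m/s.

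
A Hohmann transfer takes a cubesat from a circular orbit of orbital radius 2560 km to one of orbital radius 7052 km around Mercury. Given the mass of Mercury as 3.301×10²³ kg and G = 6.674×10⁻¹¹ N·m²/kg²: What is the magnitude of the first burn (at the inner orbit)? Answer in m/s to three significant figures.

Δv ≈ 620 m/s

μ = GM = 6.674×10⁻¹¹ × 3.301×10²³ = 2.203×10¹³ m³/s².
r₁ = 2560 km = 2.560×10⁶ m.
r₂ = 7052 km = 7.052×10⁶ m.
Transfer ellipse a_t = (r₁ + r₂)/2 = 4.806×10⁶ m.
At r₁: circular v_c1 = √(μ/r₁) = 2934 m/s; transfer-periherm v_p = √[μ(2/r₁ − 1/a_t)] = 3554 m/s.
Δv₁ = v_p − v_c1 = 620.0 m/s.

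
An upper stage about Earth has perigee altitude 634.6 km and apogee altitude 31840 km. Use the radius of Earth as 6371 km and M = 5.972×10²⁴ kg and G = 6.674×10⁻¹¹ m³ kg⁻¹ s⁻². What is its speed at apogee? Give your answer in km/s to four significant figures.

v ≈ 1.798 km/s

μ = GM = 6.674×10⁻¹¹ × 5.972×10²⁴ = 3.986×10¹⁴ m³/s².
r_p = 6371 + 634.6 = 7005.6 km = 7.0056×10⁶ m.
r_a = 6371 + 31840 = 38211 km = 3.8211×10⁷ m.
Semi-major axis a = (r_p + r_a)/2 = 22608 km = 2.261×10⁷ m.
Vis-viva: v² = μ(2/r − 1/a) = 3.986×10¹⁴ × (5.234×10⁻⁸ − 4.423×10⁻⁸) = 3.232×10⁶ m²/s².
v = 1798 m/s = 1.798 km/s.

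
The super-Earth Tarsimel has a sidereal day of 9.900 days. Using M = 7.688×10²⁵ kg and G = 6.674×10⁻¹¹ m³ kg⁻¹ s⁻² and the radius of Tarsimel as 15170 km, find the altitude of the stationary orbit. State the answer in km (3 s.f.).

h_sync ≈ 4.41×10⁵ km

μ = GM = 6.674×10⁻¹¹ × 7.688×10²⁵ = 5.131×10¹⁵ m³/s².
T = 9.900 days = 8.554×10⁵ s.
A synchronous orbit has period T, so by Kepler's third law a = (μT²/4π²)^(1/3).
μT²/4π² = 5.131×10¹⁵ × (8.554×10⁵)² / 39.48 = 9.509×10²⁵ m³.
a = 4.564×10⁸ m = 4.5644×10⁵ km.
Altitude h = a − R = 4.5644×10⁵ − 15170 = 4.4127×10⁵ km.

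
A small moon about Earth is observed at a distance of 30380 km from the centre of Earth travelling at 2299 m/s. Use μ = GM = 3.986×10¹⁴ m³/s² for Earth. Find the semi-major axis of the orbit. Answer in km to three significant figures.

a ≈ 19000 km

r = 3.038×10⁷ m.
Vis-viva rearranged: 1/a = 2/r − v²/μ = 6.583×10⁻⁸ − 1.326×10⁻⁸ = 5.257×10⁻⁸ m⁻¹.
a = 1.902×10⁷ m = 19021 km.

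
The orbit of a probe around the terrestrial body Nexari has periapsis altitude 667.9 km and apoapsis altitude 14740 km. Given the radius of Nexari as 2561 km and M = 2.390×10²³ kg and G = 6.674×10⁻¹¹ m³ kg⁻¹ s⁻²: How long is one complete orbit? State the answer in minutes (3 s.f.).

μ = GM = 6.674×10⁻¹¹ × 2.390×10²³ = 1.595×10¹³ m³/s².
r_p = 2561 + 667.9 = 3228.9 km = 3.2289×10⁶ m.
r_a = 2561 + 14740 = 17301 km = 1.7301×10⁷ m.
Semi-major axis a = (r_p + r_a)/2 = (3228.9 + 17301)/2 = 10265 km = 1.026×10⁷ m.
By Kepler's third law T = 2π√(a³/μ) = 2π × 8.235×10³ = 5.174×10⁴ s.
= 862.3 minutes.

T ≈ 862 minutes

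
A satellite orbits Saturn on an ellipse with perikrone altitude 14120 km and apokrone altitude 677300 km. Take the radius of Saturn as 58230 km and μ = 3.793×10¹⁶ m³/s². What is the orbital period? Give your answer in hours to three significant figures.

T ≈ 72.8 hours

r_p = 58230 + 14120 = 72350 km = 7.2350×10⁷ m.
r_a = 58230 + 677300 = 735530 km = 7.3553×10⁸ m.
Semi-major axis a = (r_p + r_a)/2 = (72350 + 7.3553×10⁵)/2 = 4.0394×10⁵ km = 4.039×10⁸ m.
By Kepler's third law T = 2π√(a³/μ) = 2π × 4.169×10⁴ = 2.619×10⁵ s.
= 72.75 hours.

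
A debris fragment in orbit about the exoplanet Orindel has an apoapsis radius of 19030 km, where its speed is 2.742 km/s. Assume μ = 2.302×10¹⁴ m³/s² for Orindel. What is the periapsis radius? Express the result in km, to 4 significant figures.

r_a = 1.903×10⁷ m.
Specific energy ε = v²/2 − μ/r = -8.337×10⁶ J/kg, so a = −μ/(2ε) = 1.381×10⁷ m.
The apsides satisfy r_p + r_a = 2a, so the periapsis radius is 2a − r_a = 8.581×10⁶ m = 8580.5 km.

periapsis radius ≈ 8581 km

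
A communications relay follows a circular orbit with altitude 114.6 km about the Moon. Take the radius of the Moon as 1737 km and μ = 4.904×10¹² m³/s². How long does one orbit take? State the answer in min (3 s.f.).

T ≈ 119 min

r = 1737 + 114.6 = 1851.6 km = 1.8516×10⁶ m.
Kepler's third law: T = 2π√(r³/μ) = 2π√((1.852×10⁶)³ / 4.904×10¹²).
r³/μ = 1.294×10⁶ s², so T = 2π × 1.138×10³ = 7.149×10³ s.
Converting: 7.149×10³ s ÷ 60.00 = 119.1 min.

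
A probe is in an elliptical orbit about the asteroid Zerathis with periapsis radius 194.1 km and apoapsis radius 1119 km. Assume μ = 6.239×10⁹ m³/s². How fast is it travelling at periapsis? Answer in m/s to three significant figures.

Semi-major axis a = (r_p + r_a)/2 = 656.55 km = 6.566×10⁵ m.
Vis-viva: v² = μ(2/r − 1/a) = 6.239×10⁹ × (1.030×10⁻⁵ − 1.523×10⁻⁶) = 5.478×10⁴ m²/s².
v = 234.1 m/s.

v ≈ 234 m/s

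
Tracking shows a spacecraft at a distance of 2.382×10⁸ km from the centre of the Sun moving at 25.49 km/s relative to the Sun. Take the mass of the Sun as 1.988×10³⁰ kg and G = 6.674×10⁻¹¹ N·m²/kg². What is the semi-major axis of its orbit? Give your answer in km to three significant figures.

a ≈ 2.86×10⁸ km

μ = GM = 6.674×10⁻¹¹ × 1.988×10³⁰ = 1.327×10²⁰ m³/s².
r = 2.382×10¹¹ m.
Vis-viva rearranged: 1/a = 2/r − v²/μ = 8.396×10⁻¹² − 4.897×10⁻¹² = 3.499×10⁻¹² m⁻¹.
a = 2.858×10¹¹ m = 2.8578×10⁸ km.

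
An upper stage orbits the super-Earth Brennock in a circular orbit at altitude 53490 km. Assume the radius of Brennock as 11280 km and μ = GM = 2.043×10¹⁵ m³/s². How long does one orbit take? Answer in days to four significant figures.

r = 11280 + 53490 = 64770 km = 6.4770×10⁷ m.
Kepler's third law: T = 2π√(r³/μ) = 2π√((6.477×10⁷)³ / 2.043×10¹⁵).
r³/μ = 1.330×10⁸ s², so T = 2π × 1.153×10⁴ = 7.246×10⁴ s.
Converting: 7.246×10⁴ s ÷ 86400 = 0.8387 days.

T ≈ 0.8387 days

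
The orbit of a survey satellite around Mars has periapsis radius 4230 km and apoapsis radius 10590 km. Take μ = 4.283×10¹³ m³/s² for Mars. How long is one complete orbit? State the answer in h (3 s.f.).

Semi-major axis a = (r_p + r_a)/2 = (4230.0 + 10590)/2 = 7410.0 km = 7.410×10⁶ m.
By Kepler's third law T = 2π√(a³/μ) = 2π × 3.082×10³ = 1.937×10⁴ s.
= 5.379 h.

T ≈ 5.38 h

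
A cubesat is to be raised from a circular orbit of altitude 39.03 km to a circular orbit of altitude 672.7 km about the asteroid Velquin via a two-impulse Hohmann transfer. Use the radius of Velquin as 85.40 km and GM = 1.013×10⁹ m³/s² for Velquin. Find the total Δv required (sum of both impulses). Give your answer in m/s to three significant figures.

Δv_total ≈ 45.2 m/s

r₁ = 85.40 + 39.03 = 124.43 km = 1.2443×10⁵ m.
r₂ = 85.40 + 672.7 = 758.10 km = 7.5810×10⁵ m.
Transfer ellipse a_t = (r₁ + r₂)/2 = 4.413×10⁵ m.
At r₁: circular v_c1 = √(μ/r₁) = 90.23 m/s; transfer-periapsis v_p = √[μ(2/r₁ − 1/a_t)] = 118.3 m/s.
Δv₁ = v_p − v_c1 = 28.04 m/s.
At r₂: circular v_c2 = √(μ/r₂) = 36.55 m/s; transfer-apoapsis v_a = √[μ(2/r₂ − 1/a_t)] = 19.41 m/s.
Δv₂ = v_c2 − v_a = 17.14 m/s.
Total Δv = Δv₁ + Δv₂ = 45.18 m/s.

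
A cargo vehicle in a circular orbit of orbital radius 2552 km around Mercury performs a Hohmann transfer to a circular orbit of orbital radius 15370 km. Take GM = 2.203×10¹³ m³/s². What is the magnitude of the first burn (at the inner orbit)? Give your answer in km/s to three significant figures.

r₁ = 2552 km = 2.552×10⁶ m.
r₂ = 15370 km = 1.537×10⁷ m.
Transfer ellipse a_t = (r₁ + r₂)/2 = 8.961×10⁶ m.
At r₁: circular v_c1 = √(μ/r₁) = 2938 m/s; transfer-periherm v_p = √[μ(2/r₁ − 1/a_t)] = 3848 m/s.
Δv₁ = v_p − v_c1 = 909.8 m/s.
= 0.9098 km/s.

Δv ≈ 0.91 km/s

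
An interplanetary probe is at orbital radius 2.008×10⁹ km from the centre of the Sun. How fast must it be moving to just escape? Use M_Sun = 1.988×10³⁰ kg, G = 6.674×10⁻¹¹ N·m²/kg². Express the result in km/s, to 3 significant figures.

μ = GM = 6.674×10⁻¹¹ × 1.988×10³⁰ = 1.327×10²⁰ m³/s².
r = 2.008×10⁹ km = 2.008×10¹² m.
Escape speed v_esc = √(2μ/r) = √(2 × 1.327×10²⁰ / 2.008×10¹²) = √(1.322×10⁸) = 11500 m/s.
= 11.50 km/s.

v_esc ≈ 11.5 km/s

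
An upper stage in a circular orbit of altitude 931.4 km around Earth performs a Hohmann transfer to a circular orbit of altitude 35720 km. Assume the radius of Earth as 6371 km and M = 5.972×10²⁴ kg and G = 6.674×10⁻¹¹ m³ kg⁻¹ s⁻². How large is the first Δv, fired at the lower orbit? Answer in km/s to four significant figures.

Δv ≈ 2.257 km/s

μ = GM = 6.674×10⁻¹¹ × 5.972×10²⁴ = 3.986×10¹⁴ m³/s².
r₁ = 6371 + 931.4 = 7302.4 km = 7.3024×10⁶ m.
r₂ = 6371 + 35720 = 42091 km = 4.2091×10⁷ m.
Transfer ellipse a_t = (r₁ + r₂)/2 = 2.470×10⁷ m.
At r₁: circular v_c1 = √(μ/r₁) = 7388 m/s; transfer-perigee v_p = √[μ(2/r₁ − 1/a_t)] = 9645 m/s.
Δv₁ = v_p − v_c1 = 2257 m/s.
= 2.257 km/s.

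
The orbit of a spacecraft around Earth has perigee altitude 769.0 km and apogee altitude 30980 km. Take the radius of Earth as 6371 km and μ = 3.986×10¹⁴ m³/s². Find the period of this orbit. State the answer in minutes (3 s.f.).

T ≈ 550 minutes

r_p = 6371 + 769.0 = 7140.0 km = 7.1400×10⁶ m.
r_a = 6371 + 30980 = 37351 km = 3.7351×10⁷ m.
Semi-major axis a = (r_p + r_a)/2 = (7140.0 + 37351)/2 = 22246 km = 2.225×10⁷ m.
By Kepler's third law T = 2π√(a³/μ) = 2π × 5.255×10³ = 3.302×10⁴ s.
= 550.3 minutes.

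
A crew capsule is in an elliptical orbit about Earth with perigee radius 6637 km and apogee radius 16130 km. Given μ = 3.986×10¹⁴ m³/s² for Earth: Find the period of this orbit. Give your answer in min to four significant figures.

T ≈ 201.5 min

Semi-major axis a = (r_p + r_a)/2 = (6637.0 + 16130)/2 = 11384 km = 1.138×10⁷ m.
By Kepler's third law T = 2π√(a³/μ) = 2π × 1.924×10³ = 1.209×10⁴ s.
= 201.5 min.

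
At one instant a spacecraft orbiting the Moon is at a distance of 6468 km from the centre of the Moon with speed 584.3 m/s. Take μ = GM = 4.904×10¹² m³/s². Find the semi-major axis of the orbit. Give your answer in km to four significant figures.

a ≈ 4174 km

r = 6.468×10⁶ m.
Vis-viva rearranged: 1/a = 2/r − v²/μ = 3.092×10⁻⁷ − 6.962×10⁻⁸ = 2.396×10⁻⁷ m⁻¹.
a = 4.174×10⁶ m = 4173.7 km.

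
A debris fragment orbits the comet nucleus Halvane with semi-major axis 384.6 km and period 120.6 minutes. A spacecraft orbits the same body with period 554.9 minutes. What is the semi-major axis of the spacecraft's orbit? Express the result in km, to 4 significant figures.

a₂ ≈ 1064 km

Kepler's third law: a³ ∝ T², so a₂ = a₁ (T₂/T₁)^(2/3).
T₂/T₁ = 4.601, (T₂/T₁)^(2/3) = 2.766.
a₂ = 384.6 × 2.766 = 1064 km.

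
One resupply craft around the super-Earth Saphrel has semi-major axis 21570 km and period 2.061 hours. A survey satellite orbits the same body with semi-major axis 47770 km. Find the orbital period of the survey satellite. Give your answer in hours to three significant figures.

T₂ ≈ 6.79 hours

Kepler's third law: T² ∝ a³, so T₂ = T₁ (a₂/a₁)^(3/2).
a₂/a₁ = 2.215, (a₂/a₁)^(3/2) = 3.296.
T₂ = 2.061 × 3.296 = 6.793 hours.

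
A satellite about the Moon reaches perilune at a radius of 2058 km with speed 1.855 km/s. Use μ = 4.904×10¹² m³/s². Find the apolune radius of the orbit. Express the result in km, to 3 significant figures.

r_p = 2.058×10⁶ m.
Specific energy ε = v²/2 − μ/r = -6.624×10⁵ J/kg, so a = −μ/(2ε) = 3.702×10⁶ m.
The apsides satisfy r_p + r_a = 2a, so the apolune radius is 2a − r_p = 5.346×10⁶ m = 5345.6 km.

apolune radius ≈ 5350 km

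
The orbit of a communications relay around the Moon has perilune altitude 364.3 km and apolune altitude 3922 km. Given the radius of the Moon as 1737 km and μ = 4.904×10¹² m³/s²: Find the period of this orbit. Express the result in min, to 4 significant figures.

T ≈ 361.4 min

r_p = 1737 + 364.3 = 2101.3 km = 2.1013×10⁶ m.
r_a = 1737 + 3922 = 5659.0 km = 5.6590×10⁶ m.
Semi-major axis a = (r_p + r_a)/2 = (2101.3 + 5659.0)/2 = 3880.2 km = 3.880×10⁶ m.
By Kepler's third law T = 2π√(a³/μ) = 2π × 3.451×10³ = 2.169×10⁴ s.
= 361.4 min.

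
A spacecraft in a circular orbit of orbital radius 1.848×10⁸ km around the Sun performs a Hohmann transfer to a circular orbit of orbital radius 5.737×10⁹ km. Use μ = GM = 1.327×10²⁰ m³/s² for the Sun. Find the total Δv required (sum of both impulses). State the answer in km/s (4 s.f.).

Δv_total ≈ 14.11 km/s

r₁ = 1.848×10⁸ km = 1.848×10¹¹ m.
r₂ = 5.737×10⁹ km = 5.737×10¹² m.
Transfer ellipse a_t = (r₁ + r₂)/2 = 2.961×10¹² m.
At r₁: circular v_c1 = √(μ/r₁) = 26800 m/s; transfer-perihelion v_p = √[μ(2/r₁ − 1/a_t)] = 37300 m/s.
Δv₁ = v_p − v_c1 = 10500 m/s.
At r₂: circular v_c2 = √(μ/r₂) = 4809 m/s; transfer-aphelion v_a = √[μ(2/r₂ − 1/a_t)] = 1202 m/s.
Δv₂ = v_c2 − v_a = 3608 m/s.
Total Δv = Δv₁ + Δv₂ = 14110 m/s = 14.11 km/s.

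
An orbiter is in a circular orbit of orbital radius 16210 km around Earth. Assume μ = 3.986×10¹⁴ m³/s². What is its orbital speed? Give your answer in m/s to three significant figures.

v ≈ 4960 m/s

r = 16210 km = 1.621×10⁷ m.
For a circular orbit v = √(μ/r) = √(3.986×10¹⁴ / 1.621×10⁷) = √(2.459×10⁷) = 4959 m/s.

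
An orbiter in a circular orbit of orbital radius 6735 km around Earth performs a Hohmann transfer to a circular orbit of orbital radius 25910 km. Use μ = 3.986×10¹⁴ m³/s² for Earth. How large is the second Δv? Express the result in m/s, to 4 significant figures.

Δv ≈ 1403 m/s

r₁ = 6735 km = 6.735×10⁶ m.
r₂ = 25910 km = 2.591×10⁷ m.
Transfer ellipse a_t = (r₁ + r₂)/2 = 1.632×10⁷ m.
At r₁: circular v_c1 = √(μ/r₁) = 7693 m/s; transfer-perigee v_p = √[μ(2/r₁ − 1/a_t)] = 9693 m/s.
At r₂: circular v_c2 = √(μ/r₂) = 3922 m/s; transfer-apogee v_a = √[μ(2/r₂ − 1/a_t)] = 2519 m/s.
Δv₂ = v_c2 − v_a = 1403 m/s.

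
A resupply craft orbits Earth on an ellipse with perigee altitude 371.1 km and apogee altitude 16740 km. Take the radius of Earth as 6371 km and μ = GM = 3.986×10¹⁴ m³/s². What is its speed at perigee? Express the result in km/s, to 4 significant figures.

r_p = 6371 + 371.1 = 6742.1 km = 6.7421×10⁶ m.
r_a = 6371 + 16740 = 23111 km = 2.3111×10⁷ m.
Semi-major axis a = (r_p + r_a)/2 = 14927 km = 1.493×10⁷ m.
Vis-viva: v² = μ(2/r − 1/a) = 3.986×10¹⁴ × (2.966×10⁻⁷ − 6.699×10⁻⁸) = 9.154×10⁷ m²/s².
v = 9568 m/s = 9.568 km/s.

v ≈ 9.568 km/s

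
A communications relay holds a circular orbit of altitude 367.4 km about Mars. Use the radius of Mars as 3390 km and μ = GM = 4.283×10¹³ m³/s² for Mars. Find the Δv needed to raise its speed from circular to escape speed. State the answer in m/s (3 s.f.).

r = 3390 + 367.4 = 3757.4 km = 3.7574×10⁶ m.
Circular speed v_c = √(μ/r) = 3376 m/s.
Escape speed v_esc = √(2μ/r) = √2 × v_c = 4775 m/s.
Δv = v_esc − v_c = 1398 m/s.

Δv ≈ 1400 m/s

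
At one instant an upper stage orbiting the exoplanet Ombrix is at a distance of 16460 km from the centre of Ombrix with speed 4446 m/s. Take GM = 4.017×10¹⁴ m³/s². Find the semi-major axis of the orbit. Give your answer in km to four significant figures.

a ≈ 13830 km

r = 1.646×10⁷ m.
Vis-viva rearranged: 1/a = 2/r − v²/μ = 1.215×10⁻⁷ − 4.921×10⁻⁸ = 7.230×10⁻⁸ m⁻¹.
a = 1.383×10⁷ m = 13832 km.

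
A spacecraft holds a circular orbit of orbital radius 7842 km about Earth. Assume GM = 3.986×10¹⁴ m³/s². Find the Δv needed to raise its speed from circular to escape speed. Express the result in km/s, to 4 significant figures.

r = 7842 km = 7.842×10⁶ m.
Circular speed v_c = √(μ/r) = 7129 m/s.
Escape speed v_esc = √(2μ/r) = √2 × v_c = 10080 m/s.
Δv = v_esc − v_c = 2953 m/s = 2.953 km/s.

Δv ≈ 2.953 km/s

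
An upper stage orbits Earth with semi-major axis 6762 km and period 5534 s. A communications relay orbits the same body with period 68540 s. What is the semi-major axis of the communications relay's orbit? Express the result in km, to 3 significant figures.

a₂ ≈ 36200 km

Kepler's third law: a³ ∝ T², so a₂ = a₁ (T₂/T₁)^(2/3).
T₂/T₁ = 12.39, (T₂/T₁)^(2/3) = 5.353.
a₂ = 6762 × 5.353 = 36200 km.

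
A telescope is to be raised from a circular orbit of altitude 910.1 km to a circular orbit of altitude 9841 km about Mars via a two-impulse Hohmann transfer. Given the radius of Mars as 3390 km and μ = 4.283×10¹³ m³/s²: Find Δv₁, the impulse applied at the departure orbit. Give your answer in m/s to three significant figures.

r₁ = 3390 + 910.1 = 4300.1 km = 4.3001×10⁶ m.
r₂ = 3390 + 9841 = 13231 km = 1.3231×10⁷ m.
Transfer ellipse a_t = (r₁ + r₂)/2 = 8.766×10⁶ m.
At r₁: circular v_c1 = √(μ/r₁) = 3156 m/s; transfer-periapsis v_p = √[μ(2/r₁ − 1/a_t)] = 3877 m/s.
Δv₁ = v_p − v_c1 = 721.4 m/s.

Δv ≈ 721 m/s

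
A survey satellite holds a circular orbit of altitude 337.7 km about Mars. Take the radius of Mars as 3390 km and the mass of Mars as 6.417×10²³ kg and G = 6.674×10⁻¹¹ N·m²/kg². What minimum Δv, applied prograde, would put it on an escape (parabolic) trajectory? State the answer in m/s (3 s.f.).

Δv ≈ 1400 m/s

μ = GM = 6.674×10⁻¹¹ × 6.417×10²³ = 4.283×10¹³ m³/s².
r = 3390 + 337.7 = 3727.7 km = 3.7277×10⁶ m.
Circular speed v_c = √(μ/r) = 3390 m/s.
Escape speed v_esc = √(2μ/r) = √2 × v_c = 4794 m/s.
Δv = v_esc − v_c = 1404 m/s.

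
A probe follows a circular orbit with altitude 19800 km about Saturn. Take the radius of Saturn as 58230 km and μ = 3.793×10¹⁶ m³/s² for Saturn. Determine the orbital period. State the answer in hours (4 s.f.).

T ≈ 6.177 hours

r = 58230 + 19800 = 78030 km = 7.8030×10⁷ m.
Kepler's third law: T = 2π√(r³/μ) = 2π√((7.803×10⁷)³ / 3.793×10¹⁶).
r³/μ = 1.253×10⁷ s², so T = 2π × 3.539×10³ = 2.224×10⁴ s.
Converting: 2.224×10⁴ s ÷ 3600 = 6.177 hours.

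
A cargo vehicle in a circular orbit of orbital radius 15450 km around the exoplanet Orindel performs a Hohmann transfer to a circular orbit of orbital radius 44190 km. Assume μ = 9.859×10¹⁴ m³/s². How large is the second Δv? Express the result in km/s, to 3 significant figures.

r₁ = 15450 km = 1.545×10⁷ m.
r₂ = 44190 km = 4.419×10⁷ m.
Transfer ellipse a_t = (r₁ + r₂)/2 = 2.982×10⁷ m.
At r₁: circular v_c1 = √(μ/r₁) = 7988 m/s; transfer-periapsis v_p = √[μ(2/r₁ − 1/a_t)] = 9724 m/s.
At r₂: circular v_c2 = √(μ/r₂) = 4723 m/s; transfer-apoapsis v_a = √[μ(2/r₂ − 1/a_t)] = 3400 m/s.
Δv₂ = v_c2 − v_a = 1324 m/s.
= 1.324 km/s.

Δv ≈ 1.32 km/s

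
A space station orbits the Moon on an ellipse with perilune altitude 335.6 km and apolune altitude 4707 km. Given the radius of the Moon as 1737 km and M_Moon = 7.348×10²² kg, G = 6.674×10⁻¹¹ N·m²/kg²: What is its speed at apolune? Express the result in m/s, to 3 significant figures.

μ = GM = 6.674×10⁻¹¹ × 7.348×10²² = 4.904×10¹² m³/s².
r_p = 1737 + 335.6 = 2072.6 km = 2.0726×10⁶ m.
r_a = 1737 + 4707 = 6444.0 km = 6.4440×10⁶ m.
Semi-major axis a = (r_p + r_a)/2 = 4258.3 km = 4.258×10⁶ m.
Vis-viva: v² = μ(2/r − 1/a) = 4.904×10¹² × (3.104×10⁻⁷ − 2.348×10⁻⁷) = 3.704×10⁵ m²/s².
v = 608.6 m/s.

v ≈ 609 m/s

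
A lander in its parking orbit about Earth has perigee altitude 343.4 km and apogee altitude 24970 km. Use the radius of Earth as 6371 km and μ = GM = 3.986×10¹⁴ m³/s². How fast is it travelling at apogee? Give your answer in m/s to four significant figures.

v ≈ 2118 m/s

r_p = 6371 + 343.4 = 6714.4 km = 6.7144×10⁶ m.
r_a = 6371 + 24970 = 31341 km = 3.1341×10⁷ m.
Semi-major axis a = (r_p + r_a)/2 = 19028 km = 1.903×10⁷ m.
Vis-viva: v² = μ(2/r − 1/a) = 3.986×10¹⁴ × (6.381×10⁻⁸ − 5.255×10⁻⁸) = 4.488×10⁶ m²/s².
v = 2118 m/s.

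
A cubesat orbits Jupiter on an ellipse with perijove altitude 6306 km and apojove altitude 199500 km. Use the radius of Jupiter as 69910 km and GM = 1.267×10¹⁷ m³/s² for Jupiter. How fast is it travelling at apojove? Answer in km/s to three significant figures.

r_p = 69910 + 6306 = 76216 km = 7.6216×10⁷ m.
r_a = 69910 + 199500 = 269410 km = 2.6941×10⁸ m.
Semi-major axis a = (r_p + r_a)/2 = 1.7281×10⁵ km = 1.728×10⁸ m.
Vis-viva: v² = μ(2/r − 1/a) = 1.267×10¹⁷ × (7.424×10⁻⁹ − 5.787×10⁻⁹) = 2.074×10⁸ m²/s².
v = 14400 m/s = 14.40 km/s.

v ≈ 14.4 km/s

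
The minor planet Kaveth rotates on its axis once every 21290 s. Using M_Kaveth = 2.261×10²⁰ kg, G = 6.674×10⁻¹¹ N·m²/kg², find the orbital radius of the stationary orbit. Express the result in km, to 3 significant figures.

r_sync ≈ 557 km

μ = GM = 6.674×10⁻¹¹ × 2.261×10²⁰ = 1.509×10¹⁰ m³/s².
A synchronous orbit has period T, so by Kepler's third law a = (μT²/4π²)^(1/3).
μT²/4π² = 1.509×10¹⁰ × (2.129×10⁴)² / 39.48 = 1.733×10¹⁷ m³.
a = 5.575×10⁵ m = 557.48 km.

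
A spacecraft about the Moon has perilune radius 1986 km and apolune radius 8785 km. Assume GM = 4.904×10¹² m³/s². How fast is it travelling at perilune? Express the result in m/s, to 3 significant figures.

v ≈ 2010 m/s

Semi-major axis a = (r_p + r_a)/2 = 5385.5 km = 5.386×10⁶ m.
Vis-viva: v² = μ(2/r − 1/a) = 4.904×10¹² × (1.007×10⁻⁶ − 1.857×10⁻⁷) = 4.028×10⁶ m²/s².
v = 2007 m/s.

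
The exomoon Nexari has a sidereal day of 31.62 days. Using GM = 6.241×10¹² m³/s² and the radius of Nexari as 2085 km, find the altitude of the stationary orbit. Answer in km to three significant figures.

h_sync ≈ 1.04×10⁵ km

T = 31.62 days = 2.732×10⁶ s.
A synchronous orbit has period T, so by Kepler's third law a = (μT²/4π²)^(1/3).
μT²/4π² = 6.241×10¹² × (2.732×10⁶)² / 39.48 = 1.180×10²⁴ m³.
a = 1.057×10⁸ m = 1.0567×10⁵ km.
Altitude h = a − R = 1.0567×10⁵ − 2085 = 1.0358×10⁵ km.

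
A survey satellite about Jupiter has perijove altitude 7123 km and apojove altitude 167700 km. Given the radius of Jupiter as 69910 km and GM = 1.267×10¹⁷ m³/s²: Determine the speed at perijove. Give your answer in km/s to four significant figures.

r_p = 69910 + 7123 = 77033 km = 7.7033×10⁷ m.
r_a = 69910 + 167700 = 237610 km = 2.3761×10⁸ m.
Semi-major axis a = (r_p + r_a)/2 = 1.5732×10⁵ km = 1.573×10⁸ m.
Vis-viva: v² = μ(2/r − 1/a) = 1.267×10¹⁷ × (2.596×10⁻⁸ − 6.356×10⁻⁹) = 2.484×10⁹ m²/s².
v = 49840 m/s = 49.84 km/s.

v ≈ 49.84 km/s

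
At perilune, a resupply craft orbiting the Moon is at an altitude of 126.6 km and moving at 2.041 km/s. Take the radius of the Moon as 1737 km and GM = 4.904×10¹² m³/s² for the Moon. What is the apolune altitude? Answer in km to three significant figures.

r_p = 1737 + 126.6 = 1863.6 km = 1.864×10⁶ m.
Specific energy ε = v²/2 − μ/r = -5.486×10⁵ J/kg, so a = −μ/(2ε) = 4.469×10⁶ m.
The apsides satisfy r_p + r_a = 2a, so the apolune radius is 2a − r_p = 7.075×10⁶ m = 7075.1 km.
Apolune altitude = 7075.1 − 1737 = 5338.1 km.

apolune altitude ≈ 5340 km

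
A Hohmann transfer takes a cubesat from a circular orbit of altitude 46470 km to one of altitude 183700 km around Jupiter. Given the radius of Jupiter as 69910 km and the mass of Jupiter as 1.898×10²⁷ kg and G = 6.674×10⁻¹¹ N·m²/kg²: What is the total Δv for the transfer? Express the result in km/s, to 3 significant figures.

Δv_total ≈ 10.3 km/s

μ = GM = 6.674×10⁻¹¹ × 1.898×10²⁷ = 1.267×10¹⁷ m³/s².
r₁ = 69910 + 46470 = 116380 km = 1.1638×10⁸ m.
r₂ = 69910 + 183700 = 253610 km = 2.5361×10⁸ m.
Transfer ellipse a_t = (r₁ + r₂)/2 = 1.850×10⁸ m.
At r₁: circular v_c1 = √(μ/r₁) = 32990 m/s; transfer-perijove v_p = √[μ(2/r₁ − 1/a_t)] = 38630 m/s.
Δv₁ = v_p − v_c1 = 5637 m/s.
At r₂: circular v_c2 = √(μ/r₂) = 22350 m/s; transfer-apojove v_a = √[μ(2/r₂ − 1/a_t)] = 17730 m/s.
Δv₂ = v_c2 − v_a = 4623 m/s.
Total Δv = Δv₁ + Δv₂ = 10260 m/s = 10.26 km/s.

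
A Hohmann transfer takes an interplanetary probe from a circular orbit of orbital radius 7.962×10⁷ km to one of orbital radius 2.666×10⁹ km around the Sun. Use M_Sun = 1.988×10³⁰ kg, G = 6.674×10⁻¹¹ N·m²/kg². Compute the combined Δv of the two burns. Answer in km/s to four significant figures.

Δv_total ≈ 21.42 km/s

μ = GM = 6.674×10⁻¹¹ × 1.988×10³⁰ = 1.327×10²⁰ m³/s².
r₁ = 7.962×10⁷ km = 7.962×10¹⁰ m.
r₂ = 2.666×10⁹ km = 2.666×10¹² m.
Transfer ellipse a_t = (r₁ + r₂)/2 = 1.373×10¹² m.
At r₁: circular v_c1 = √(μ/r₁) = 40820 m/s; transfer-perihelion v_p = √[μ(2/r₁ − 1/a_t)] = 56890 m/s.
Δv₁ = v_p − v_c1 = 16070 m/s.
At r₂: circular v_c2 = √(μ/r₂) = 7055 m/s; transfer-aphelion v_a = √[μ(2/r₂ − 1/a_t)] = 1699 m/s.
Δv₂ = v_c2 − v_a = 5356 m/s.
Total Δv = Δv₁ + Δv₂ = 21420 m/s = 21.42 km/s.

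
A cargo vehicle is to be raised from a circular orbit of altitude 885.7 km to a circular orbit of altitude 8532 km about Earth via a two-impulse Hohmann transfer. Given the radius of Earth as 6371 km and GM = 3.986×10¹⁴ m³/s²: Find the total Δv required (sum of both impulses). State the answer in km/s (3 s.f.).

r₁ = 6371 + 885.7 = 7256.7 km = 7.2567×10⁶ m.
r₂ = 6371 + 8532 = 14903 km = 1.4903×10⁷ m.
Transfer ellipse a_t = (r₁ + r₂)/2 = 1.108×10⁷ m.
At r₁: circular v_c1 = √(μ/r₁) = 7411 m/s; transfer-perigee v_p = √[μ(2/r₁ − 1/a_t)] = 8595 m/s.
Δv₁ = v_p − v_c1 = 1184 m/s.
At r₂: circular v_c2 = √(μ/r₂) = 5172 m/s; transfer-apogee v_a = √[μ(2/r₂ − 1/a_t)] = 4185 m/s.
Δv₂ = v_c2 − v_a = 986.3 m/s.
Total Δv = Δv₁ + Δv₂ = 2170 m/s = 2.170 km/s.

Δv_total ≈ 2.17 km/s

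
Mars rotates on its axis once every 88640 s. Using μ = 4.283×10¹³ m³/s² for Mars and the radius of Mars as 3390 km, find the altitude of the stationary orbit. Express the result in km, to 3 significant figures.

h_sync ≈ 17000 km

A synchronous orbit has period T, so by Kepler's third law a = (μT²/4π²)^(1/3).
μT²/4π² = 4.283×10¹³ × (8.864×10⁴)² / 39.48 = 8.524×10²¹ m³.
a = 2.043×10⁷ m = 20428 km.
Altitude h = a − R = 20428 − 3390 = 17038 km.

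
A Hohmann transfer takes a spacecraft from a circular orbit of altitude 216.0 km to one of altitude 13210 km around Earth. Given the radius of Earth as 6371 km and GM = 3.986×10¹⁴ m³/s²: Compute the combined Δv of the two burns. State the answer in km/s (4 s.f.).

r₁ = 6371 + 216.0 = 6587.0 km = 6.5870×10⁶ m.
r₂ = 6371 + 13210 = 19581 km = 1.9581×10⁷ m.
Transfer ellipse a_t = (r₁ + r₂)/2 = 1.308×10⁷ m.
At r₁: circular v_c1 = √(μ/r₁) = 7779 m/s; transfer-perigee v_p = √[μ(2/r₁ − 1/a_t)] = 9516 m/s.
Δv₁ = v_p − v_c1 = 1737 m/s.
At r₂: circular v_c2 = √(μ/r₂) = 4512 m/s; transfer-apogee v_a = √[μ(2/r₂ − 1/a_t)] = 3201 m/s.
Δv₂ = v_c2 − v_a = 1311 m/s.
Total Δv = Δv₁ + Δv₂ = 3048 m/s = 3.048 km/s.

Δv_total ≈ 3.048 km/s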